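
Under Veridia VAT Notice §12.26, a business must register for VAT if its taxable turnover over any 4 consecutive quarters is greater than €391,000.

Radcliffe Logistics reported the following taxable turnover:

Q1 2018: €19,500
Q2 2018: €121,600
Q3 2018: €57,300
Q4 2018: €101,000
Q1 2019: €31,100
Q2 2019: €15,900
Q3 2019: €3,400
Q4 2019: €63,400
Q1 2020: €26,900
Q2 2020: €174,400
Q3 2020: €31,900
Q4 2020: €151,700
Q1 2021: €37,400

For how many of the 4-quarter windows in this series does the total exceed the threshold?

Q1 2018–Q4 2018: €19,500 + €121,600 + €57,300 + €101,000 = €299,400 (under)
Q2 2018–Q1 2019: €121,600 + €57,300 + €101,000 + €31,100 = €311,000 (under)
Q3 2018–Q2 2019: €57,300 + €101,000 + €31,100 + €15,900 = €205,300 (under)
Q4 2018–Q3 2019: €101,000 + €31,100 + €15,900 + €3,400 = €151,400 (under)
Q1 2019–Q4 2019: €31,100 + €15,900 + €3,400 + €63,400 = €113,800 (under)
Q2 2019–Q1 2020: €15,900 + €3,400 + €63,400 + €26,900 = €109,600 (under)
Q3 2019–Q2 2020: €3,400 + €63,400 + €26,900 + €174,400 = €268,100 (under)
Q4 2019–Q3 2020: €63,400 + €26,900 + €174,400 + €31,900 = €296,600 (under)
Q1 2020–Q4 2020: €26,900 + €174,400 + €31,900 + €151,700 = €384,900 (under)
Q2 2020–Q1 2021: €174,400 + €31,900 + €151,700 + €37,400 = €395,400 (over)
1 window exceeds the threshold.

1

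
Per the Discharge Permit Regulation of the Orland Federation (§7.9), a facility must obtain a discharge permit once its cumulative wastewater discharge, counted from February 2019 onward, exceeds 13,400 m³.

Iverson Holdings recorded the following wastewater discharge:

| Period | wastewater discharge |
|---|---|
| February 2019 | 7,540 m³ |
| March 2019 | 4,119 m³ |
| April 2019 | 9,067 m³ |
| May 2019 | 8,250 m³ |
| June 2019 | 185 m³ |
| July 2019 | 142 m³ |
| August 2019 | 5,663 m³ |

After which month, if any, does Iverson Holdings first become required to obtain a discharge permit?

Through February 2019: 7,540 m³
Through March 2019: 11,659 m³
Through April 2019: 20,726 m³ ← exceeds threshold

April 2019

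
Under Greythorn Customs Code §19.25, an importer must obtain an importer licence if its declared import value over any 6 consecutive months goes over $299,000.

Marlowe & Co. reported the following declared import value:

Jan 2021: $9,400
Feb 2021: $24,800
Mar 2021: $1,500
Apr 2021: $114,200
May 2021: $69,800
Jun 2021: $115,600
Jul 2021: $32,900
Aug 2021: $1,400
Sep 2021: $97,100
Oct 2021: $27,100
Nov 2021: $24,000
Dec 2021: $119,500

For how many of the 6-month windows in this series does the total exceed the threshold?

Jan 2021–Jun 2021: $9,400 + $24,800 + $1,500 + $114,200 + $69,800 + $115,600 = $335,300 (over)
Feb 2021–Jul 2021: $24,800 + $1,500 + $114,200 + $69,800 + $115,600 + $32,900 = $358,800 (over)
Mar 2021–Aug 2021: $1,500 + $114,200 + $69,800 + $115,600 + $32,900 + $1,400 = $335,400 (over)
Apr 2021–Sep 2021: $114,200 + $69,800 + $115,600 + $32,900 + $1,400 + $97,100 = $431,000 (over)
May 2021–Oct 2021: $69,800 + $115,600 + $32,900 + $1,400 + $97,100 + $27,100 = $343,900 (over)
Jun 2021–Nov 2021: $115,600 + $32,900 + $1,400 + $97,100 + $27,100 + $24,000 = $298,100 (under)
Jul 2021–Dec 2021: $32,900 + $1,400 + $97,100 + $27,100 + $24,000 + $119,500 = $302,000 (over)
6 windows exceed the threshold.

6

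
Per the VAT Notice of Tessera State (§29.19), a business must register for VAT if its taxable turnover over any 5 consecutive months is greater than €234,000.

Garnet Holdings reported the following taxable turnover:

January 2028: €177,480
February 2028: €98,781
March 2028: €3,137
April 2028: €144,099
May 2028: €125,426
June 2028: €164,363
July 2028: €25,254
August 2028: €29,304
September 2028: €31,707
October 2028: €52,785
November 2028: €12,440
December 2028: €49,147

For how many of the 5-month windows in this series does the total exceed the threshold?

January 2028–May 2028: €177,480 + €98,781 + €3,137 + €144,099 + €125,426 = €548,923 (over)
February 2028–June 2028: €98,781 + €3,137 + €144,099 + €125,426 + €164,363 = €535,806 (over)
March 2028–July 2028: €3,137 + €144,099 + €125,426 + €164,363 + €25,254 = €462,279 (over)
April 2028–August 2028: €144,099 + €125,426 + €164,363 + €25,254 + €29,304 = €488,446 (over)
May 2028–September 2028: €125,426 + €164,363 + €25,254 + €29,304 + €31,707 = €376,054 (over)
June 2028–October 2028: €164,363 + €25,254 + €29,304 + €31,707 + €52,785 = €303,413 (over)
July 2028–November 2028: €25,254 + €29,304 + €31,707 + €52,785 + €12,440 = €151,490 (under)
August 2028–December 2028: €29,304 + €31,707 + €52,785 + €12,440 + €49,147 = €175,383 (under)
6 windows exceed the threshold.

6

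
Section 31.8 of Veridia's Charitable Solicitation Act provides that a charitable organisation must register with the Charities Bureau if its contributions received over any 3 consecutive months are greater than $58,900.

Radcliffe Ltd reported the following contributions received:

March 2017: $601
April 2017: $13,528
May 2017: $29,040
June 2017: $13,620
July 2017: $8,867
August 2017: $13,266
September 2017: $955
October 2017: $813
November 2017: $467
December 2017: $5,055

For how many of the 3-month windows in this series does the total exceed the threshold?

0

March 2017–May 2017: $601 + $13,528 + $29,040 = $43,169 (under)
April 2017–June 2017: $13,528 + $29,040 + $13,620 = $56,188 (under)
May 2017–July 2017: $29,040 + $13,620 + $8,867 = $51,527 (under)
June 2017–August 2017: $13,620 + $8,867 + $13,266 = $35,753 (under)
July 2017–September 2017: $8,867 + $13,266 + $955 = $23,088 (under)
August 2017–October 2017: $13,266 + $955 + $813 = $15,034 (under)
September 2017–November 2017: $955 + $813 + $467 = $2,235 (under)
October 2017–December 2017: $813 + $467 + $5,055 = $6,335 (under)
0 windows exceed the threshold.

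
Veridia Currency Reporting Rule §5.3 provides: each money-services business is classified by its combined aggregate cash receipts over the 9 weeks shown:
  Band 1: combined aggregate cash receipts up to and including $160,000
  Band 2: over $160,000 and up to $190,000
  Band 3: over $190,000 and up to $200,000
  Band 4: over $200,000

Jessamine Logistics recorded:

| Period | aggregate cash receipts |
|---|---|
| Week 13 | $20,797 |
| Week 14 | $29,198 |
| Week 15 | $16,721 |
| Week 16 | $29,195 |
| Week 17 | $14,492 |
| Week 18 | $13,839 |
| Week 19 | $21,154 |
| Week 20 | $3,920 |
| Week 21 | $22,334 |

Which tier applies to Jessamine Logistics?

Combined aggregate cash receipts: $20,797 + $29,198 + $16,721 + $29,195 + $14,492 + $13,839 + $21,154 + $3,920 + $22,334 = $171,650.
$160,000 < $171,650 ≤ $190,000, so Band 2 applies.

Band 2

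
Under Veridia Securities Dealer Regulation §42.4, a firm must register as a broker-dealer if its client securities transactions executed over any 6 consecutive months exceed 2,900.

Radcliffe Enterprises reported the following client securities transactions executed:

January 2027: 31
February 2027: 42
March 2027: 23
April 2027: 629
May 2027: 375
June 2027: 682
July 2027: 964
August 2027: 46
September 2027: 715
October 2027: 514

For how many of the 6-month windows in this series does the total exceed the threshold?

January 2027–June 2027: 31 + 42 + 23 + 629 + 375 + 682 = 1,782 (under)
February 2027–July 2027: 42 + 23 + 629 + 375 + 682 + 964 = 2,715 (under)
March 2027–August 2027: 23 + 629 + 375 + 682 + 964 + 46 = 2,719 (under)
April 2027–September 2027: 629 + 375 + 682 + 964 + 46 + 715 = 3,411 (over)
May 2027–October 2027: 375 + 682 + 964 + 46 + 715 + 514 = 3,296 (over)
2 windows exceed the threshold.

2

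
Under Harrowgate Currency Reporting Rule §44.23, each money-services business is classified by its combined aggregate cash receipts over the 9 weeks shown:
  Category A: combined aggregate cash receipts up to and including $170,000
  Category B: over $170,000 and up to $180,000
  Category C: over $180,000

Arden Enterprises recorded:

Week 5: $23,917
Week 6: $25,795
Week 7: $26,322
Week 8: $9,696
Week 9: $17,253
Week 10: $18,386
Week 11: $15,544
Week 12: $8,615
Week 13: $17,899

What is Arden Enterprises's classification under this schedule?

Category A

Combined aggregate cash receipts: $23,917 + $25,795 + $26,322 + $9,696 + $17,253 + $18,386 + $15,544 + $8,615 + $17,899 = $163,427.
$163,427 ≤ $170,000, so Category A applies.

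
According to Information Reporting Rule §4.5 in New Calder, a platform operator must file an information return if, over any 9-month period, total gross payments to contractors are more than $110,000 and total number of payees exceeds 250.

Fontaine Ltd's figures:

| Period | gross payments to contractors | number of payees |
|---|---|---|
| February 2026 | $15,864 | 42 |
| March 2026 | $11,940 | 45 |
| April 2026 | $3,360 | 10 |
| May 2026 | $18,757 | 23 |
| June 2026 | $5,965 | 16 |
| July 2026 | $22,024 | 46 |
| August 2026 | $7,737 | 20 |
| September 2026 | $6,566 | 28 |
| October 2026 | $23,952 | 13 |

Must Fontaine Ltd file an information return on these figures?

No

Total gross payments to contractors: $15,864 + $11,940 + $3,360 + $18,757 + $5,965 + $22,024 + $7,737 + $6,566 + $23,952 = $116,165 (> $110,000).
Total number of payees: 42 + 45 + 10 + 23 + 16 + 46 + 20 + 28 + 13 = 243 (≤ 250).
The test is 'and': the rule requires both, and at least one is not exceeded.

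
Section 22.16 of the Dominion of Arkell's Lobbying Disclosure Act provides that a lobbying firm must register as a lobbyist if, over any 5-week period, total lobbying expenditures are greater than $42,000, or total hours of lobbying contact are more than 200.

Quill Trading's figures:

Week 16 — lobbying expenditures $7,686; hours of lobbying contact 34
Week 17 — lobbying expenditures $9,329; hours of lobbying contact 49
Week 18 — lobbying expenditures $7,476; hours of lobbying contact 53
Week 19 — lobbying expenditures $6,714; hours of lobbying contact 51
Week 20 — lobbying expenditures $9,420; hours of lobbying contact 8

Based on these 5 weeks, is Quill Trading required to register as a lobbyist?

Total lobbying expenditures: $7,686 + $9,329 + $7,476 + $6,714 + $9,420 = $40,625 (≤ $42,000).
Total hours of lobbying contact: 34 + 49 + 53 + 51 + 8 = 195 (≤ 200).
The test is 'or': neither threshold is exceeded.

No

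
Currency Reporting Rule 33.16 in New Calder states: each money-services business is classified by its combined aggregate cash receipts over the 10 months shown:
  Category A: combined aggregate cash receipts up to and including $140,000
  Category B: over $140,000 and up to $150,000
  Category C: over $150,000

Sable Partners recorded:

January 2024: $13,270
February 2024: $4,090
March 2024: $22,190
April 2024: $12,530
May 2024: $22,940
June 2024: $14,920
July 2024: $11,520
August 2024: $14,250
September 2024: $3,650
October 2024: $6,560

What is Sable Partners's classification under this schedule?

Category A

Combined aggregate cash receipts: $13,270 + $4,090 + $22,190 + $12,530 + $22,940 + $14,920 + $11,520 + $14,250 + $3,650 + $6,560 = $125,920.
$125,920 ≤ $140,000, so Category A applies.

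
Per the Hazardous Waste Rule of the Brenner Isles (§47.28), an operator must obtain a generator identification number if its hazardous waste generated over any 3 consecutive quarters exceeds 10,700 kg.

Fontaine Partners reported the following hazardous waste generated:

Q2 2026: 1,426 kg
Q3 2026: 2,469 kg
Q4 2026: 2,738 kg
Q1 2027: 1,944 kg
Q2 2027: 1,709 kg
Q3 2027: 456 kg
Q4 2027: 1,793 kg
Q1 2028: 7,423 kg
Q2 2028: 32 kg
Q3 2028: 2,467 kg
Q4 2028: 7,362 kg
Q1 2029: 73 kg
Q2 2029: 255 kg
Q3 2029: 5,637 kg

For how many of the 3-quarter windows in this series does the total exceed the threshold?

Q2 2026–Q4 2026: 1,426 kg + 2,469 kg + 2,738 kg = 6,633 kg (under)
Q3 2026–Q1 2027: 2,469 kg + 2,738 kg + 1,944 kg = 7,151 kg (under)
Q4 2026–Q2 2027: 2,738 kg + 1,944 kg + 1,709 kg = 6,391 kg (under)
Q1 2027–Q3 2027: 1,944 kg + 1,709 kg + 456 kg = 4,109 kg (under)
Q2 2027–Q4 2027: 1,709 kg + 456 kg + 1,793 kg = 3,958 kg (under)
Q3 2027–Q1 2028: 456 kg + 1,793 kg + 7,423 kg = 9,672 kg (under)
Q4 2027–Q2 2028: 1,793 kg + 7,423 kg + 32 kg = 9,248 kg (under)
Q1 2028–Q3 2028: 7,423 kg + 32 kg + 2,467 kg = 9,922 kg (under)
Q2 2028–Q4 2028: 32 kg + 2,467 kg + 7,362 kg = 9,861 kg (under)
Q3 2028–Q1 2029: 2,467 kg + 7,362 kg + 73 kg = 9,902 kg (under)
Q4 2028–Q2 2029: 7,362 kg + 73 kg + 255 kg = 7,690 kg (under)
Q1 2029–Q3 2029: 73 kg + 255 kg + 5,637 kg = 5,965 kg (under)
0 windows exceed the threshold.

0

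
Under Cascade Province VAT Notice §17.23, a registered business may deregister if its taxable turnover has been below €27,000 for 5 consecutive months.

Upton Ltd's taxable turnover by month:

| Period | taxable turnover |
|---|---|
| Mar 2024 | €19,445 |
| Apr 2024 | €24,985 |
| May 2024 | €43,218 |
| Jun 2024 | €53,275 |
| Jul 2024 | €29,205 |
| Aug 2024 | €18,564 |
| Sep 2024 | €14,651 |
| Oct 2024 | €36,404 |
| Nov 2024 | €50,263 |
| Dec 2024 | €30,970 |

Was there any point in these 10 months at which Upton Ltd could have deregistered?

Months below €27,000: Mar 2024, Apr 2024, Aug 2024, Sep 2024.
Longest run of consecutive months below the threshold: 2.
2 < 5, so Upton Ltd never became eligible.

No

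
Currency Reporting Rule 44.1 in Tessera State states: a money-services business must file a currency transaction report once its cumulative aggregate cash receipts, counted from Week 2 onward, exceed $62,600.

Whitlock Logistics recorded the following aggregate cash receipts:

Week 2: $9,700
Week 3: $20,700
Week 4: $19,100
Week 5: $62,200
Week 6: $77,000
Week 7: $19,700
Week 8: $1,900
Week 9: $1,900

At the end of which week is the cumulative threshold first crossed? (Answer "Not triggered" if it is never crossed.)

Week 5

Through Week 2: $9,700
Through Week 3: $30,400
Through Week 4: $49,500
Through Week 5: $111,700 ← exceeds threshold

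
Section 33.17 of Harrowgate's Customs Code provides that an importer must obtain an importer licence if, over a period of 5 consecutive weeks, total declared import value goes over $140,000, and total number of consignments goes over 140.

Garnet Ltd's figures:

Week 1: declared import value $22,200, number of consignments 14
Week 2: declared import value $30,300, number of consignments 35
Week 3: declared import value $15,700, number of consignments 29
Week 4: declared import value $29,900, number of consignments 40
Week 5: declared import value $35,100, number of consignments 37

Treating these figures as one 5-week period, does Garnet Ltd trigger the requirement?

Total declared import value: $22,200 + $30,300 + $15,700 + $29,900 + $35,100 = $133,200 (≤ $140,000).
Total number of consignments: 14 + 35 + 29 + 40 + 37 = 155 (> 140).
The test is 'and': the rule requires both, and at least one is not exceeded.

No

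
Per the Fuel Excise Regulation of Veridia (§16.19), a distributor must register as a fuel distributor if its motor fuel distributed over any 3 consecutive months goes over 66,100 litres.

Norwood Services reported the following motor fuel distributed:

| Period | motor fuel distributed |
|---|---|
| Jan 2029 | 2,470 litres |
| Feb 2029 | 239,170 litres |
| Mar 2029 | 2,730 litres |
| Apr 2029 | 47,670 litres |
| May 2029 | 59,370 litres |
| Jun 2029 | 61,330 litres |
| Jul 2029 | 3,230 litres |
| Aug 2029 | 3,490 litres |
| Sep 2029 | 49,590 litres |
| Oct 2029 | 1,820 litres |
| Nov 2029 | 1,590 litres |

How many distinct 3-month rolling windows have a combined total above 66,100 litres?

Jan 2029–Mar 2029: 2,470 litres + 239,170 litres + 2,730 litres = 244,370 litres (over)
Feb 2029–Apr 2029: 239,170 litres + 2,730 litres + 47,670 litres = 289,570 litres (over)
Mar 2029–May 2029: 2,730 litres + 47,670 litres + 59,370 litres = 109,770 litres (over)
Apr 2029–Jun 2029: 47,670 litres + 59,370 litres + 61,330 litres = 168,370 litres (over)
May 2029–Jul 2029: 59,370 litres + 61,330 litres + 3,230 litres = 123,930 litres (over)
Jun 2029–Aug 2029: 61,330 litres + 3,230 litres + 3,490 litres = 68,050 litres (over)
Jul 2029–Sep 2029: 3,230 litres + 3,490 litres + 49,590 litres = 56,310 litres (under)
Aug 2029–Oct 2029: 3,490 litres + 49,590 litres + 1,820 litres = 54,900 litres (under)
Sep 2029–Nov 2029: 49,590 litres + 1,820 litres + 1,590 litres = 53,000 litres (under)
6 windows exceed the threshold.

6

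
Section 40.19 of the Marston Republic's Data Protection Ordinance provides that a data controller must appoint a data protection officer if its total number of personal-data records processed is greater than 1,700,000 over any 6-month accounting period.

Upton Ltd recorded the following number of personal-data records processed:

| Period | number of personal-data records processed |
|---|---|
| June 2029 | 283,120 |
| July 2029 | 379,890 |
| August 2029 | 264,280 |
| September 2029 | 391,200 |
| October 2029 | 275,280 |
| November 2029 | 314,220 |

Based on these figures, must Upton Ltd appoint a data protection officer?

Total number of personal-data records processed: 283,120 + 379,890 + 264,280 + 391,200 + 275,280 + 314,220 = 1,907,990.
1,907,990 > 1,700,000, so the threshold is exceeded.

Yes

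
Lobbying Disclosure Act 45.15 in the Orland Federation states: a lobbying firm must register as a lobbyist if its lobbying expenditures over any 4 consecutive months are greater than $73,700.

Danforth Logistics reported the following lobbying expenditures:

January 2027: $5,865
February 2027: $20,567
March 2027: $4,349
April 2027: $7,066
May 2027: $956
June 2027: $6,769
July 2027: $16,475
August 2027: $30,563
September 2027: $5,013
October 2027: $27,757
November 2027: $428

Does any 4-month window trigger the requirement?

Yes

January 2027–April 2027: $5,865 + $20,567 + $4,349 + $7,066 = $37,847 (under)
February 2027–May 2027: $20,567 + $4,349 + $7,066 + $956 = $32,938 (under)
March 2027–June 2027: $4,349 + $7,066 + $956 + $6,769 = $19,140 (under)
April 2027–July 2027: $7,066 + $956 + $6,769 + $16,475 = $31,266 (under)
May 2027–August 2027: $956 + $6,769 + $16,475 + $30,563 = $54,763 (under)
June 2027–September 2027: $6,769 + $16,475 + $30,563 + $5,013 = $58,820 (under)
July 2027–October 2027: $16,475 + $30,563 + $5,013 + $27,757 = $79,808 (over)
August 2027–November 2027: $30,563 + $5,013 + $27,757 + $428 = $63,761 (under)
At least one window exceeds $73,700.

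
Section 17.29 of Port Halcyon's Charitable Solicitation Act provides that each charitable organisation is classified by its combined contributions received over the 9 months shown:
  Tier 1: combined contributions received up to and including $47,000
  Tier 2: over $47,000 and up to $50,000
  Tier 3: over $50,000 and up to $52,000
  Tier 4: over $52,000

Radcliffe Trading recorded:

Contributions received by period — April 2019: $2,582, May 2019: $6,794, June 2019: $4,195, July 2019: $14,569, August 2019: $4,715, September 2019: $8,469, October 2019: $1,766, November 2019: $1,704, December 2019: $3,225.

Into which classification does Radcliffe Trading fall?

Tier 2

Combined contributions received: $2,582 + $6,794 + $4,195 + $14,569 + $4,715 + $8,469 + $1,766 + $1,704 + $3,225 = $48,019.
$47,000 < $48,019 ≤ $50,000, so Tier 2 applies.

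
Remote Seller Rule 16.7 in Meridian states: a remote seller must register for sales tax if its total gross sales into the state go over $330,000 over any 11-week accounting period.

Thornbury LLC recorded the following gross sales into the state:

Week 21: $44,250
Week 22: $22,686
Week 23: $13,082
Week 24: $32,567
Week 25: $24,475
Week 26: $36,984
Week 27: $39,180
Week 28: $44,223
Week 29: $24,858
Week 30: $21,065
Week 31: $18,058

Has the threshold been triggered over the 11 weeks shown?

No

Total gross sales into the state: $44,250 + $22,686 + $13,082 + $32,567 + $24,475 + $36,984 + $39,180 + $44,223 + $24,858 + $21,065 + $18,058 = $321,428.
$321,428 ≤ $330,000, so the threshold is not exceeded.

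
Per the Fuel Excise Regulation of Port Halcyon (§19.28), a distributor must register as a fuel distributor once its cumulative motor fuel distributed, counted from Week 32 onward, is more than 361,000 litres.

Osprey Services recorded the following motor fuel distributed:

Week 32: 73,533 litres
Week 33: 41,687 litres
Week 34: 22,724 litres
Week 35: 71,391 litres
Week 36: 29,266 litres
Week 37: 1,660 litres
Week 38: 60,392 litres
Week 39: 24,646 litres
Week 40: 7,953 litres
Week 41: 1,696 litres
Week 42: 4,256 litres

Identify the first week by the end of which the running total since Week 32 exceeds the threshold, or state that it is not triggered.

Through Week 32: 73,533 litres
Through Week 33: 115,220 litres
Through Week 34: 137,944 litres
Through Week 35: 209,335 litres
Through Week 36: 238,601 litres
Through Week 37: 240,261 litres
Through Week 38: 300,653 litres
Through Week 39: 325,299 litres
Through Week 40: 333,252 litres
Through Week 41: 334,948 litres
Through Week 42: 339,204 litres
Final cumulative total 339,204 litres ≤ 361,000 litres; the threshold is never exceeded.

Not triggered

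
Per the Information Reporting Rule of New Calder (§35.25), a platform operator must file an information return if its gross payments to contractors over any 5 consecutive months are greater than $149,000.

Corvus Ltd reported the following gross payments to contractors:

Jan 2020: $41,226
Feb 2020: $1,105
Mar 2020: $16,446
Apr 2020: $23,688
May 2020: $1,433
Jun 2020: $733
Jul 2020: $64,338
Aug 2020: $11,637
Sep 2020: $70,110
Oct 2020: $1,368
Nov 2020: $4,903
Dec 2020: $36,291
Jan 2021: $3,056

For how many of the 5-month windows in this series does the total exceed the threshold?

1

Jan 2020–May 2020: $41,226 + $1,105 + $16,446 + $23,688 + $1,433 = $83,898 (under)
Feb 2020–Jun 2020: $1,105 + $16,446 + $23,688 + $1,433 + $733 = $43,405 (under)
Mar 2020–Jul 2020: $16,446 + $23,688 + $1,433 + $733 + $64,338 = $106,638 (under)
Apr 2020–Aug 2020: $23,688 + $1,433 + $733 + $64,338 + $11,637 = $101,829 (under)
May 2020–Sep 2020: $1,433 + $733 + $64,338 + $11,637 + $70,110 = $148,251 (under)
Jun 2020–Oct 2020: $733 + $64,338 + $11,637 + $70,110 + $1,368 = $148,186 (under)
Jul 2020–Nov 2020: $64,338 + $11,637 + $70,110 + $1,368 + $4,903 = $152,356 (over)
Aug 2020–Dec 2020: $11,637 + $70,110 + $1,368 + $4,903 + $36,291 = $124,309 (under)
Sep 2020–Jan 2021: $70,110 + $1,368 + $4,903 + $36,291 + $3,056 = $115,728 (under)
1 window exceeds the threshold.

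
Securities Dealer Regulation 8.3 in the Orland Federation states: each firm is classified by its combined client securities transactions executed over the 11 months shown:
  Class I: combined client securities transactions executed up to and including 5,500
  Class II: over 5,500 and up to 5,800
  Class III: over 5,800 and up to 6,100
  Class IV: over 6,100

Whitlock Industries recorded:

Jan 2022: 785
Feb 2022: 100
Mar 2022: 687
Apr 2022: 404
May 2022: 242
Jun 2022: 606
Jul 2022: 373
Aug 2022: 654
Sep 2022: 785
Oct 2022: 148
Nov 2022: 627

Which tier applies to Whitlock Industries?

Class I

Combined client securities transactions executed: 785 + 100 + 687 + 404 + 242 + 606 + 373 + 654 + 785 + 148 + 627 = 5,411.
5,411 ≤ 5,500, so Class I applies.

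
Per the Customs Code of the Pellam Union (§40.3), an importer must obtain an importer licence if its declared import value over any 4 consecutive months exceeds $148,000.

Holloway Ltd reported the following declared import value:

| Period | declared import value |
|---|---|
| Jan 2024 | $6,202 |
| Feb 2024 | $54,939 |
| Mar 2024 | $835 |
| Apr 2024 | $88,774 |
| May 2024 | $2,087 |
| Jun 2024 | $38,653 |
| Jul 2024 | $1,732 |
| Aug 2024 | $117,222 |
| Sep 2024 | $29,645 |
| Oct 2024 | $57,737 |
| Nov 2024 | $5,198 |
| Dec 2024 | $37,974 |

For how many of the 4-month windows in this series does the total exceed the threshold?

Jan 2024–Apr 2024: $6,202 + $54,939 + $835 + $88,774 = $150,750 (over)
Feb 2024–May 2024: $54,939 + $835 + $88,774 + $2,087 = $146,635 (under)
Mar 2024–Jun 2024: $835 + $88,774 + $2,087 + $38,653 = $130,349 (under)
Apr 2024–Jul 2024: $88,774 + $2,087 + $38,653 + $1,732 = $131,246 (under)
May 2024–Aug 2024: $2,087 + $38,653 + $1,732 + $117,222 = $159,694 (over)
Jun 2024–Sep 2024: $38,653 + $1,732 + $117,222 + $29,645 = $187,252 (over)
Jul 2024–Oct 2024: $1,732 + $117,222 + $29,645 + $57,737 = $206,336 (over)
Aug 2024–Nov 2024: $117,222 + $29,645 + $57,737 + $5,198 = $209,802 (over)
Sep 2024–Dec 2024: $29,645 + $57,737 + $5,198 + $37,974 = $130,554 (under)
5 windows exceed the threshold.

5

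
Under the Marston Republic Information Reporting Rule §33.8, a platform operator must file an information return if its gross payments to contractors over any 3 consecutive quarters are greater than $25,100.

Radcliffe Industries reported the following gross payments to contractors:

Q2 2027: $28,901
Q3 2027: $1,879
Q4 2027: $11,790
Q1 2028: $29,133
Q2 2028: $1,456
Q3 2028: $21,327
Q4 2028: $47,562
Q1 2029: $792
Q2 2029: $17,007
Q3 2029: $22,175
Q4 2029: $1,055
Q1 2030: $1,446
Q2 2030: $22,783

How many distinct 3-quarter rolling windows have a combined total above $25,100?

Q2 2027–Q4 2027: $28,901 + $1,879 + $11,790 = $42,570 (over)
Q3 2027–Q1 2028: $1,879 + $11,790 + $29,133 = $42,802 (over)
Q4 2027–Q2 2028: $11,790 + $29,133 + $1,456 = $42,379 (over)
Q1 2028–Q3 2028: $29,133 + $1,456 + $21,327 = $51,916 (over)
Q2 2028–Q4 2028: $1,456 + $21,327 + $47,562 = $70,345 (over)
Q3 2028–Q1 2029: $21,327 + $47,562 + $792 = $69,681 (over)
Q4 2028–Q2 2029: $47,562 + $792 + $17,007 = $65,361 (over)
Q1 2029–Q3 2029: $792 + $17,007 + $22,175 = $39,974 (over)
Q2 2029–Q4 2029: $17,007 + $22,175 + $1,055 = $40,237 (over)
Q3 2029–Q1 2030: $22,175 + $1,055 + $1,446 = $24,676 (under)
Q4 2029–Q2 2030: $1,055 + $1,446 + $22,783 = $25,284 (over)
10 windows exceed the threshold.

10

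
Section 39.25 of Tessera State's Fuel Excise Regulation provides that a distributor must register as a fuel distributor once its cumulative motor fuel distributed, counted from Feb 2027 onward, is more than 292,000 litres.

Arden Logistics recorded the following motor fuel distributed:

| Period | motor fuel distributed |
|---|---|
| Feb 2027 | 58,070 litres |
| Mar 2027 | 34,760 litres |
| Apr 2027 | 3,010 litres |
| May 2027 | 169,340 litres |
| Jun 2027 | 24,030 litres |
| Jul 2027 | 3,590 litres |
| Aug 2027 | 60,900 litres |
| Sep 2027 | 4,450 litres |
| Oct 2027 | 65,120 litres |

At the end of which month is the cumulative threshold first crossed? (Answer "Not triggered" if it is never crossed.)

Through Feb 2027: 58,070 litres
Through Mar 2027: 92,830 litres
Through Apr 2027: 95,840 litres
Through May 2027: 265,180 litres
Through Jun 2027: 289,210 litres
Through Jul 2027: 292,800 litres ← exceeds threshold

Jul 2027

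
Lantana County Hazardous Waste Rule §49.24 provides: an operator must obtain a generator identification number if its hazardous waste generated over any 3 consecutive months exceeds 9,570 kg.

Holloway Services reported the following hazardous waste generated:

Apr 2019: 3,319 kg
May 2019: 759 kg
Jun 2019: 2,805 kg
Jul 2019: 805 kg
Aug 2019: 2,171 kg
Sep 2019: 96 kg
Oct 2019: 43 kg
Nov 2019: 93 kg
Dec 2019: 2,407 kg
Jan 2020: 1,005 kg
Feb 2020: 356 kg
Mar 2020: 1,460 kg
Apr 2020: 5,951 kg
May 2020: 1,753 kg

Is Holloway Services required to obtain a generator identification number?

No

Apr 2019–Jun 2019: 3,319 kg + 759 kg + 2,805 kg = 6,883 kg (under)
May 2019–Jul 2019: 759 kg + 2,805 kg + 805 kg = 4,369 kg (under)
Jun 2019–Aug 2019: 2,805 kg + 805 kg + 2,171 kg = 5,781 kg (under)
Jul 2019–Sep 2019: 805 kg + 2,171 kg + 96 kg = 3,072 kg (under)
Aug 2019–Oct 2019: 2,171 kg + 96 kg + 43 kg = 2,310 kg (under)
Sep 2019–Nov 2019: 96 kg + 43 kg + 93 kg = 232 kg (under)
Oct 2019–Dec 2019: 43 kg + 93 kg + 2,407 kg = 2,543 kg (under)
Nov 2019–Jan 2020: 93 kg + 2,407 kg + 1,005 kg = 3,505 kg (under)
Dec 2019–Feb 2020: 2,407 kg + 1,005 kg + 356 kg = 3,768 kg (under)
Jan 2020–Mar 2020: 1,005 kg + 356 kg + 1,460 kg = 2,821 kg (under)
Feb 2020–Apr 2020: 356 kg + 1,460 kg + 5,951 kg = 7,767 kg (under)
Mar 2020–May 2020: 1,460 kg + 5,951 kg + 1,753 kg = 9,164 kg (under)
No window exceeds 9,570 kg.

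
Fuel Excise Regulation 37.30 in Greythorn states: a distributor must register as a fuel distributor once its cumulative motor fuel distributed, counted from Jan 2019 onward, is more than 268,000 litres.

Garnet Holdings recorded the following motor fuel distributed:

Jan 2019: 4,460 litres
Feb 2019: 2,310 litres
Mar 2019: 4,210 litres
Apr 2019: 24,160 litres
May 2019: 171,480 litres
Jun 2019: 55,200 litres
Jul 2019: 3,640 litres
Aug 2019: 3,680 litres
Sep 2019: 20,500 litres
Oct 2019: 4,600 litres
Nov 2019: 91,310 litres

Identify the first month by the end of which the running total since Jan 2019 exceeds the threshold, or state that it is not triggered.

Aug 2019

Through Jan 2019: 4,460 litres
Through Feb 2019: 6,770 litres
Through Mar 2019: 10,980 litres
Through Apr 2019: 35,140 litres
Through May 2019: 206,620 litres
Through Jun 2019: 261,820 litres
Through Jul 2019: 265,460 litres
Through Aug 2019: 269,140 litres ← exceeds threshold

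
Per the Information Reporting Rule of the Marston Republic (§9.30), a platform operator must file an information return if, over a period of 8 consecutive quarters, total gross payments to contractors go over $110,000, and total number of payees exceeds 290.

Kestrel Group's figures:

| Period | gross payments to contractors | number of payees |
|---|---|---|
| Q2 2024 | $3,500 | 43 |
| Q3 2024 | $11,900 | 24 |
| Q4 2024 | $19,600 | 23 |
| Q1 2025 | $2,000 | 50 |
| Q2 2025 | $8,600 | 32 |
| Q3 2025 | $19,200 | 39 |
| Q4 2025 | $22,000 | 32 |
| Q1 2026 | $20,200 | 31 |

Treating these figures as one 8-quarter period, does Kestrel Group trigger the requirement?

No

Total gross payments to contractors: $3,500 + $11,900 + $19,600 + $2,000 + $8,600 + $19,200 + $22,000 + $20,200 = $107,000 (≤ $110,000).
Total number of payees: 43 + 24 + 23 + 50 + 32 + 39 + 32 + 31 = 274 (≤ 290).
The test is 'and': the rule requires both, and at least one is not exceeded.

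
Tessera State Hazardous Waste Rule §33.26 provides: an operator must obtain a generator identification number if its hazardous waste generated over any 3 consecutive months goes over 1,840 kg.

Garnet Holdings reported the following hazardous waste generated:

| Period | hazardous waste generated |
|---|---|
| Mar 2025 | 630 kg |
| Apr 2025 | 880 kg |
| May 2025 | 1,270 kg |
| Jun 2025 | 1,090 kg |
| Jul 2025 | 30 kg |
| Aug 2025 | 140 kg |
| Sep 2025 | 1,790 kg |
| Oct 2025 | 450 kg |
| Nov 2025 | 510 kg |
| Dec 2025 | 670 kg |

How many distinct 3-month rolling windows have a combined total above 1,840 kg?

Mar 2025–May 2025: 630 kg + 880 kg + 1,270 kg = 2,780 kg (over)
Apr 2025–Jun 2025: 880 kg + 1,270 kg + 1,090 kg = 3,240 kg (over)
May 2025–Jul 2025: 1,270 kg + 1,090 kg + 30 kg = 2,390 kg (over)
Jun 2025–Aug 2025: 1,090 kg + 30 kg + 140 kg = 1,260 kg (under)
Jul 2025–Sep 2025: 30 kg + 140 kg + 1,790 kg = 1,960 kg (over)
Aug 2025–Oct 2025: 140 kg + 1,790 kg + 450 kg = 2,380 kg (over)
Sep 2025–Nov 2025: 1,790 kg + 450 kg + 510 kg = 2,750 kg (over)
Oct 2025–Dec 2025: 450 kg + 510 kg + 670 kg = 1,630 kg (under)
6 windows exceed the threshold.

6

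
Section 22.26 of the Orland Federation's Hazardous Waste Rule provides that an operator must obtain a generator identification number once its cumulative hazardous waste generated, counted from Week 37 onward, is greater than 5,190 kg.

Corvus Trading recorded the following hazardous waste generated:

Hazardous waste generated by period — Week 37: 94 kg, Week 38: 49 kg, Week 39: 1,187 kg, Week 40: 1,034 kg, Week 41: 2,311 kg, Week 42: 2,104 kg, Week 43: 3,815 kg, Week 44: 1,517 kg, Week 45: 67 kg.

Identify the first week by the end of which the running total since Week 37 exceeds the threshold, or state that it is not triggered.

Week 42

Through Week 37: 94 kg
Through Week 38: 143 kg
Through Week 39: 1,330 kg
Through Week 40: 2,364 kg
Through Week 41: 4,675 kg
Through Week 42: 6,779 kg ← exceeds threshold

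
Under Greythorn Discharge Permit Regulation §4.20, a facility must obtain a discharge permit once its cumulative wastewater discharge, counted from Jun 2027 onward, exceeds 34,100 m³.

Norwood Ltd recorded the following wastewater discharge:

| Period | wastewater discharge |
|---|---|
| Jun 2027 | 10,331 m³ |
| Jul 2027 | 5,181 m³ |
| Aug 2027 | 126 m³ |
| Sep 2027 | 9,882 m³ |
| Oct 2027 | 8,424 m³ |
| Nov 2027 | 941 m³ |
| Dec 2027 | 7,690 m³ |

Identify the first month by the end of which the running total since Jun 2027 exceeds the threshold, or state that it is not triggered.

Through Jun 2027: 10,331 m³
Through Jul 2027: 15,512 m³
Through Aug 2027: 15,638 m³
Through Sep 2027: 25,520 m³
Through Oct 2027: 33,944 m³
Through Nov 2027: 34,885 m³ ← exceeds threshold

Nov 2027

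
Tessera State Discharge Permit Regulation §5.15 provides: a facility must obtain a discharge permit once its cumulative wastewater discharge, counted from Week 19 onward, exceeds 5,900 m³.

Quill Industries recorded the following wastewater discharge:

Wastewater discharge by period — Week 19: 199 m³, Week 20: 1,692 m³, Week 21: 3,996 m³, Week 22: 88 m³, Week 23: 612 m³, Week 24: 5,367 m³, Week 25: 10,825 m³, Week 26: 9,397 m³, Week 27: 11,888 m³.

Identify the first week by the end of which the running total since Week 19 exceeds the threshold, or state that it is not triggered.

Week 22

Through Week 19: 199 m³
Through Week 20: 1,891 m³
Through Week 21: 5,887 m³
Through Week 22: 5,975 m³ ← exceeds threshold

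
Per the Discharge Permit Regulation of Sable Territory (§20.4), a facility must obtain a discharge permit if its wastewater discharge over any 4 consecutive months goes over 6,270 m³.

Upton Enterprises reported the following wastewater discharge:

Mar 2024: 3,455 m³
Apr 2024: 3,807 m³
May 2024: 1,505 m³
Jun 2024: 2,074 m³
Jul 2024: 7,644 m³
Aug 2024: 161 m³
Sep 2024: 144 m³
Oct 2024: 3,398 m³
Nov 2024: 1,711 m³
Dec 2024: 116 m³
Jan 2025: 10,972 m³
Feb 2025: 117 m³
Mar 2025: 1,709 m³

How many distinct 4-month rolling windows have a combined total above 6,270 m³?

Mar 2024–Jun 2024: 3,455 m³ + 3,807 m³ + 1,505 m³ + 2,074 m³ = 10,841 m³ (over)
Apr 2024–Jul 2024: 3,807 m³ + 1,505 m³ + 2,074 m³ + 7,644 m³ = 15,030 m³ (over)
May 2024–Aug 2024: 1,505 m³ + 2,074 m³ + 7,644 m³ + 161 m³ = 11,384 m³ (over)
Jun 2024–Sep 2024: 2,074 m³ + 7,644 m³ + 161 m³ + 144 m³ = 10,023 m³ (over)
Jul 2024–Oct 2024: 7,644 m³ + 161 m³ + 144 m³ + 3,398 m³ = 11,347 m³ (over)
Aug 2024–Nov 2024: 161 m³ + 144 m³ + 3,398 m³ + 1,711 m³ = 5,414 m³ (under)
Sep 2024–Dec 2024: 144 m³ + 3,398 m³ + 1,711 m³ + 116 m³ = 5,369 m³ (under)
Oct 2024–Jan 2025: 3,398 m³ + 1,711 m³ + 116 m³ + 10,972 m³ = 16,197 m³ (over)
Nov 2024–Feb 2025: 1,711 m³ + 116 m³ + 10,972 m³ + 117 m³ = 12,916 m³ (over)
Dec 2024–Mar 2025: 116 m³ + 10,972 m³ + 117 m³ + 1,709 m³ = 12,914 m³ (over)
8 windows exceed the threshold.

8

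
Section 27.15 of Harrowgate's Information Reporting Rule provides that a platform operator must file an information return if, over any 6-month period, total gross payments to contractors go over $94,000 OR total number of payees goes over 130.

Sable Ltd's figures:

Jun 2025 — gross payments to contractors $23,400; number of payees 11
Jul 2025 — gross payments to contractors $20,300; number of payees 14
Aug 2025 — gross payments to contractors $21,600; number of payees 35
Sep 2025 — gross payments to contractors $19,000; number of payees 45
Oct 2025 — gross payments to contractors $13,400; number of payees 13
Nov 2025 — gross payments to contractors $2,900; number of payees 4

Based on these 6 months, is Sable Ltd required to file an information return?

Yes

Total gross payments to contractors: $23,400 + $20,300 + $21,600 + $19,000 + $13,400 + $2,900 = $100,600 (> $94,000).
Total number of payees: 11 + 14 + 35 + 45 + 13 + 4 = 122 (≤ 130).
The test is 'or': at least one threshold is exceeded.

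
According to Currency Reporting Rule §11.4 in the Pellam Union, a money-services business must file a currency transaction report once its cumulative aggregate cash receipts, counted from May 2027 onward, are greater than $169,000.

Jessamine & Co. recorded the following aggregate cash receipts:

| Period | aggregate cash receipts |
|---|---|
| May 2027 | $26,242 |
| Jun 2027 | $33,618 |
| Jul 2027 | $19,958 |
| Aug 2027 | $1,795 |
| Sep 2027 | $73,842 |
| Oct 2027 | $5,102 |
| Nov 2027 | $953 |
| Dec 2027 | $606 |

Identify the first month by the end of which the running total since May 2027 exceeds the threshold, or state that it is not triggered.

Not triggered

Through May 2027: $26,242
Through Jun 2027: $59,860
Through Jul 2027: $79,818
Through Aug 2027: $81,613
Through Sep 2027: $155,455
Through Oct 2027: $160,557
Through Nov 2027: $161,510
Through Dec 2027: $162,116
Final cumulative total $162,116 ≤ $169,000; the threshold is never exceeded.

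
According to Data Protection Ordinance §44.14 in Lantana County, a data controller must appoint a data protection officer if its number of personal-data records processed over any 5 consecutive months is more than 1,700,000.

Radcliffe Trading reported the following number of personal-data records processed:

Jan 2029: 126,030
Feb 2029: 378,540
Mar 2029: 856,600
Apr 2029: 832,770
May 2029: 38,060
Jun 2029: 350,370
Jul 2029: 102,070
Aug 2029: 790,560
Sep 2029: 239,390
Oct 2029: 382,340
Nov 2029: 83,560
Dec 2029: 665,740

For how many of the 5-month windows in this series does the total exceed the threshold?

6

Jan 2029–May 2029: 126,030 + 378,540 + 856,600 + 832,770 + 38,060 = 2,232,000 (over)
Feb 2029–Jun 2029: 378,540 + 856,600 + 832,770 + 38,060 + 350,370 = 2,456,340 (over)
Mar 2029–Jul 2029: 856,600 + 832,770 + 38,060 + 350,370 + 102,070 = 2,179,870 (over)
Apr 2029–Aug 2029: 832,770 + 38,060 + 350,370 + 102,070 + 790,560 = 2,113,830 (over)
May 2029–Sep 2029: 38,060 + 350,370 + 102,070 + 790,560 + 239,390 = 1,520,450 (under)
Jun 2029–Oct 2029: 350,370 + 102,070 + 790,560 + 239,390 + 382,340 = 1,864,730 (over)
Jul 2029–Nov 2029: 102,070 + 790,560 + 239,390 + 382,340 + 83,560 = 1,597,920 (under)
Aug 2029–Dec 2029: 790,560 + 239,390 + 382,340 + 83,560 + 665,740 = 2,161,590 (over)
6 windows exceed the threshold.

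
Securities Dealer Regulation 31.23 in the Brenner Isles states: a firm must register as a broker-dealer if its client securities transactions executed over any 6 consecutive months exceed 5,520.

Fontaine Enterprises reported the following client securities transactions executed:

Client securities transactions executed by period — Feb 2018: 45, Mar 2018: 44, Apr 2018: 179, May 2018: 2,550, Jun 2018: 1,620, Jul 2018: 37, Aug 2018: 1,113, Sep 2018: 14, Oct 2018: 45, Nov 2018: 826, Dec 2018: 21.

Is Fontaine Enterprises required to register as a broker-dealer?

Feb 2018–Jul 2018: 45 + 44 + 179 + 2,550 + 1,620 + 37 = 4,475 (under)
Mar 2018–Aug 2018: 44 + 179 + 2,550 + 1,620 + 37 + 1,113 = 5,543 (over)
Apr 2018–Sep 2018: 179 + 2,550 + 1,620 + 37 + 1,113 + 14 = 5,513 (under)
May 2018–Oct 2018: 2,550 + 1,620 + 37 + 1,113 + 14 + 45 = 5,379 (under)
Jun 2018–Nov 2018: 1,620 + 37 + 1,113 + 14 + 45 + 826 = 3,655 (under)
Jul 2018–Dec 2018: 37 + 1,113 + 14 + 45 + 826 + 21 = 2,056 (under)
At least one window exceeds 5,520.

Yes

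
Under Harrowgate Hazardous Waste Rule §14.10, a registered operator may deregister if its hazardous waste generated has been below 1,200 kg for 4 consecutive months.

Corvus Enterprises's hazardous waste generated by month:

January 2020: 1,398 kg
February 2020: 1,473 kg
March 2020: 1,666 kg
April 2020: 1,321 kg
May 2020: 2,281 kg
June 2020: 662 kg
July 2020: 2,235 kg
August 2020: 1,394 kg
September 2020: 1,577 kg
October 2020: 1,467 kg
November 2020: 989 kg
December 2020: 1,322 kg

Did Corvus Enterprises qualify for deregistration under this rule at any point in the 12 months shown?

No

Months below 1,200 kg: June 2020, November 2020.
Longest run of consecutive months below the threshold: 1.
1 < 4, so Corvus Enterprises never became eligible.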